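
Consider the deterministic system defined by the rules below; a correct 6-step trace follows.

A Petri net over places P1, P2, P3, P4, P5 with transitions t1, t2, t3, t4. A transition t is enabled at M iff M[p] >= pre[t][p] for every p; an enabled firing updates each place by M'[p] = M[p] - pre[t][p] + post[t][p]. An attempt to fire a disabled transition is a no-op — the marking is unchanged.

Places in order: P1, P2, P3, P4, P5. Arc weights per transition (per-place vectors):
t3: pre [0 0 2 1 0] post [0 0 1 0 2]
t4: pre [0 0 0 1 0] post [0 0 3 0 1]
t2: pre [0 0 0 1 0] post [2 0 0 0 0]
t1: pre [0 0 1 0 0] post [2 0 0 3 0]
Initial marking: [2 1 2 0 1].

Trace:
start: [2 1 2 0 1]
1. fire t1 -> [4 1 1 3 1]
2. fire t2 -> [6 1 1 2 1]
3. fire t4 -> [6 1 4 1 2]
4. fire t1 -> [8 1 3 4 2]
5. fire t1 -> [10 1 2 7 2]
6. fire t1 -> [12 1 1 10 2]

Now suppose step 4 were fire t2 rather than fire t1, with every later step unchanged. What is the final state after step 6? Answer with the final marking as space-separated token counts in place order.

(re-executing from step 4 with the substitution; state before step 4: [6 1 4 1 2])
4. fire t2 -> [8 1 4 0 2]
5. fire t1 -> [10 1 3 3 2]
6. fire t1 -> [12 1 2 6 2]

12 1 2 6 2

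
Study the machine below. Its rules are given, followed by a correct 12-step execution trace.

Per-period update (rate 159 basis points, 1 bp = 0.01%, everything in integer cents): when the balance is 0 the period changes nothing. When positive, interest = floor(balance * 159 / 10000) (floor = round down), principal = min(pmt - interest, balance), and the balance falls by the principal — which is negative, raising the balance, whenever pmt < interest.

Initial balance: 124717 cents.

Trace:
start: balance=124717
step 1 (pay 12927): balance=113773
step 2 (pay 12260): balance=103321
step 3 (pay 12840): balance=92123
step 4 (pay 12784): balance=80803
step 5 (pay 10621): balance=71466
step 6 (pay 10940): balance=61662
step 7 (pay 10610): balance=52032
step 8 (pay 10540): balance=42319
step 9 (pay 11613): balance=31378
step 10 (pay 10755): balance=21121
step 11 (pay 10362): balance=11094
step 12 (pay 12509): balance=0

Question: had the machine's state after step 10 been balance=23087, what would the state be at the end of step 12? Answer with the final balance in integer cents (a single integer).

791

state after step 10 := balance=23087
step 11 (pay 10362): balance=13092
step 12 (pay 12509): balance=791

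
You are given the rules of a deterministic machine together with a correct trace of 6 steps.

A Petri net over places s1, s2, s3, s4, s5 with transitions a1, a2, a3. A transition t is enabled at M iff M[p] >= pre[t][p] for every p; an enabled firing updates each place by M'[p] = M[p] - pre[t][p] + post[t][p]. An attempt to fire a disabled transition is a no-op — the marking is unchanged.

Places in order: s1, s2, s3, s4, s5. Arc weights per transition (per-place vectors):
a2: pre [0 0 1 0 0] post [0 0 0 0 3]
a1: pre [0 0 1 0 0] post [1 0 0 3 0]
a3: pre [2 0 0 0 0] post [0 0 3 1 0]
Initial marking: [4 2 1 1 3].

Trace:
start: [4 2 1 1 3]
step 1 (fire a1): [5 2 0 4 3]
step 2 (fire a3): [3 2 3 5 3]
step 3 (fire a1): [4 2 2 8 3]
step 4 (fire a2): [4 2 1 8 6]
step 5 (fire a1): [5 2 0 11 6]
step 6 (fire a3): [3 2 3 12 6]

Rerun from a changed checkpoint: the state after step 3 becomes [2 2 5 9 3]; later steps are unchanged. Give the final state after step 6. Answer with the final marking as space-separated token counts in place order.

1 2 6 13 6

state after step 3 := [2 2 5 9 3]
step 4 (fire a2): [2 2 4 9 6]
step 5 (fire a1): [3 2 3 12 6]
step 6 (fire a3): [1 2 6 13 6]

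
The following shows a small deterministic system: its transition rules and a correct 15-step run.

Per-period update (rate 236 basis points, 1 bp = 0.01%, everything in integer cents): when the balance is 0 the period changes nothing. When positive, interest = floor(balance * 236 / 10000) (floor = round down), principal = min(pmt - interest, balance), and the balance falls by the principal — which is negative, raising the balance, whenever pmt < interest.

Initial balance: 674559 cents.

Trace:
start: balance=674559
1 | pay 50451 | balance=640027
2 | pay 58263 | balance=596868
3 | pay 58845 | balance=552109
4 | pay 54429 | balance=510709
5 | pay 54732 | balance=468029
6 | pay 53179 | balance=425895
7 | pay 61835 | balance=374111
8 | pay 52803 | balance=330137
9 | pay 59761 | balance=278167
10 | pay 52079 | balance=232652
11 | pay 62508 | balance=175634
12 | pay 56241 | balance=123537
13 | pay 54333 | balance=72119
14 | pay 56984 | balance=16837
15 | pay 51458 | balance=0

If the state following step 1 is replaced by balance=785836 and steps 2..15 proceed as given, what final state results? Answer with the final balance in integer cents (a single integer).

state after step 1 := balance=785836
2 | pay 58263 | balance=746118
3 | pay 58845 | balance=704881
4 | pay 54429 | balance=667087
5 | pay 54732 | balance=628098
6 | pay 53179 | balance=589742
7 | pay 61835 | balance=541824
8 | pay 52803 | balance=501808
9 | pay 59761 | balance=453889
10 | pay 52079 | balance=412521
11 | pay 62508 | balance=359748
12 | pay 56241 | balance=311997
13 | pay 54333 | balance=265027
14 | pay 56984 | balance=214297
15 | pay 51458 | balance=167896

167896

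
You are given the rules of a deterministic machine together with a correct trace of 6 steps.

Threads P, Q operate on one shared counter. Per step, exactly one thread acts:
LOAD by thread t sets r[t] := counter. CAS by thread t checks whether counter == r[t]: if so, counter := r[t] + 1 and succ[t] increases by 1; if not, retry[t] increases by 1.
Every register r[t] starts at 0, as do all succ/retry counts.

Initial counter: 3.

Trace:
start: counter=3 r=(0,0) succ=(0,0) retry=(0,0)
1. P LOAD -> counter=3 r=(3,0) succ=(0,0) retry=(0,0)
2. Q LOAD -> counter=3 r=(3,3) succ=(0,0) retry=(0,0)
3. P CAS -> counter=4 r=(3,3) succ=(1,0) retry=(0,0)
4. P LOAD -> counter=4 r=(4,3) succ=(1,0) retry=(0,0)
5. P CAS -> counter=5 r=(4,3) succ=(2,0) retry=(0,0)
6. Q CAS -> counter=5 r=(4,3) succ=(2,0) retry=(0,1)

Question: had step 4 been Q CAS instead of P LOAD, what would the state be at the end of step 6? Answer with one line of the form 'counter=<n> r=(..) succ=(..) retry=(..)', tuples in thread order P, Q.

(re-executing from step 4 with the substitution; state before step 4: counter=4 r=(3,3) succ=(1,0) retry=(0,0))
4. Q CAS -> counter=4 r=(3,3) succ=(1,0) retry=(0,1)
5. P CAS -> counter=4 r=(3,3) succ=(1,0) retry=(1,1)
6. Q CAS -> counter=4 r=(3,3) succ=(1,0) retry=(1,2)

counter=4 r=(3,3) succ=(1,0) retry=(1,2)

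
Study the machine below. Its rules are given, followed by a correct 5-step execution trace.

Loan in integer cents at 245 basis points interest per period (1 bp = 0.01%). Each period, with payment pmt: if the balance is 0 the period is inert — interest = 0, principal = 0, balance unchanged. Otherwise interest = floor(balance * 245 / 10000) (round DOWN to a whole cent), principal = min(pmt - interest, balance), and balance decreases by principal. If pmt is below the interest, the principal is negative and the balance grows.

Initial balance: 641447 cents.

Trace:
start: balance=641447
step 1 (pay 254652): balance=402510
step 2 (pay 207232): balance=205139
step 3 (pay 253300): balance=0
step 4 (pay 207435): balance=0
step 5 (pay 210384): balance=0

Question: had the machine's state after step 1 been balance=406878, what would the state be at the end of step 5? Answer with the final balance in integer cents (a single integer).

0

state after step 1 := balance=406878
step 2 (pay 207232): balance=209614
step 3 (pay 253300): balance=0
step 4 (pay 207435): balance=0
step 5 (pay 210384): balance=0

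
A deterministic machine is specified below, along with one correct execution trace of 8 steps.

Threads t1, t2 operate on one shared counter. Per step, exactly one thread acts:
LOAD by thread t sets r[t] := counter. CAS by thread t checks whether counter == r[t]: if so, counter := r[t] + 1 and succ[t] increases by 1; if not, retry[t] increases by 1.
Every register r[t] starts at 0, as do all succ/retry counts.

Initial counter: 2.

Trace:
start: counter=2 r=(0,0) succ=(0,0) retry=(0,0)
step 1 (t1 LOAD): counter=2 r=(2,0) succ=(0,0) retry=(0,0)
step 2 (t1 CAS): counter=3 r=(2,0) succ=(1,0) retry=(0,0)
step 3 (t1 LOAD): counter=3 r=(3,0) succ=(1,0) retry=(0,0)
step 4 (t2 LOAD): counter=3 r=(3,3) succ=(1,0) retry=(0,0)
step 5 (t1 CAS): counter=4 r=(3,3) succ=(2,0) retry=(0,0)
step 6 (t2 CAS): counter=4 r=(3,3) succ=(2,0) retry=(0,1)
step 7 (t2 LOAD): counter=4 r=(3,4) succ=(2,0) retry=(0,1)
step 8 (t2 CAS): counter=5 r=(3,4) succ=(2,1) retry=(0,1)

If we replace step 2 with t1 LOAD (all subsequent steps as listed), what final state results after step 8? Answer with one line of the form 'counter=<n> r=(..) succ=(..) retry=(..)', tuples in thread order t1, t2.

(re-executing from step 2 with the substitution; state before step 2: counter=2 r=(2,0) succ=(0,0) retry=(0,0))
step 2 (t1 LOAD): counter=2 r=(2,0) succ=(0,0) retry=(0,0)
step 3 (t1 LOAD): counter=2 r=(2,0) succ=(0,0) retry=(0,0)
step 4 (t2 LOAD): counter=2 r=(2,2) succ=(0,0) retry=(0,0)
step 5 (t1 CAS): counter=3 r=(2,2) succ=(1,0) retry=(0,0)
step 6 (t2 CAS): counter=3 r=(2,2) succ=(1,0) retry=(0,1)
step 7 (t2 LOAD): counter=3 r=(2,3) succ=(1,0) retry=(0,1)
step 8 (t2 CAS): counter=4 r=(2,3) succ=(1,1) retry=(0,1)

counter=4 r=(2,3) succ=(1,1) retry=(0,1)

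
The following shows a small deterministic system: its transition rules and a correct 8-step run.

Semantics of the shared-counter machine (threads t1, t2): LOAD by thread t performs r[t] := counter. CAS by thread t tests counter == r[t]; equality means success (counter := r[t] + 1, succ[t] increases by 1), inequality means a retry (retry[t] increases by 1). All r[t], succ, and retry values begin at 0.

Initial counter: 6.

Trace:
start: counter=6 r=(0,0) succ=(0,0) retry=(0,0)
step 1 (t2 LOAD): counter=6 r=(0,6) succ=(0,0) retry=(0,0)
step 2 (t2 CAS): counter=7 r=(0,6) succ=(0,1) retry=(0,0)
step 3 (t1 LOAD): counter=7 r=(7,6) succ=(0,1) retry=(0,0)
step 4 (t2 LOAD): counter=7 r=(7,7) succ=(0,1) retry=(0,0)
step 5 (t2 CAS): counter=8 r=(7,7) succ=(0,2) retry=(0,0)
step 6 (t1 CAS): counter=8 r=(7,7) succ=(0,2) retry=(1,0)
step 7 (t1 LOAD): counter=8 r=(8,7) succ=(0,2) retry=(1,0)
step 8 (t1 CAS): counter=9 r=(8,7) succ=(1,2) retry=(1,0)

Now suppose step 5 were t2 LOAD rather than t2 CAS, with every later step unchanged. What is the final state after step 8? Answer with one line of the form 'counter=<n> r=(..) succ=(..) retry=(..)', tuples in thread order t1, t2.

counter=9 r=(8,7) succ=(2,1) retry=(0,0)

(re-executing from step 5 with the substitution; state before step 5: counter=7 r=(7,7) succ=(0,1) retry=(0,0))
step 5 (t2 LOAD): counter=7 r=(7,7) succ=(0,1) retry=(0,0)
step 6 (t1 CAS): counter=8 r=(7,7) succ=(1,1) retry=(0,0)
step 7 (t1 LOAD): counter=8 r=(8,7) succ=(1,1) retry=(0,0)
step 8 (t1 CAS): counter=9 r=(8,7) succ=(2,1) retry=(0,0)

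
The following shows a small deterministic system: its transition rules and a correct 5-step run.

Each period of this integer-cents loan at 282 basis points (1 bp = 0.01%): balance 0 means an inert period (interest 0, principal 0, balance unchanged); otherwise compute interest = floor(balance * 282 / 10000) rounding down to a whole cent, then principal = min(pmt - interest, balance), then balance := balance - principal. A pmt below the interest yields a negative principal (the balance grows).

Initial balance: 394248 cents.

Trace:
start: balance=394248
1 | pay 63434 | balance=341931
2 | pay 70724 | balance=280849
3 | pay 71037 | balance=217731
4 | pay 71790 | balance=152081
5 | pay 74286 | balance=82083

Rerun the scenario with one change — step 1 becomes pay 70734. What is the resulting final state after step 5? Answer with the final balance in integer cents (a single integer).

(re-executing from step 1 with the substitution; state before step 1: balance=394248)
1 | pay 70734 | balance=334631
2 | pay 70724 | balance=273343
3 | pay 71037 | balance=210014
4 | pay 71790 | balance=144146
5 | pay 74286 | balance=73924

73924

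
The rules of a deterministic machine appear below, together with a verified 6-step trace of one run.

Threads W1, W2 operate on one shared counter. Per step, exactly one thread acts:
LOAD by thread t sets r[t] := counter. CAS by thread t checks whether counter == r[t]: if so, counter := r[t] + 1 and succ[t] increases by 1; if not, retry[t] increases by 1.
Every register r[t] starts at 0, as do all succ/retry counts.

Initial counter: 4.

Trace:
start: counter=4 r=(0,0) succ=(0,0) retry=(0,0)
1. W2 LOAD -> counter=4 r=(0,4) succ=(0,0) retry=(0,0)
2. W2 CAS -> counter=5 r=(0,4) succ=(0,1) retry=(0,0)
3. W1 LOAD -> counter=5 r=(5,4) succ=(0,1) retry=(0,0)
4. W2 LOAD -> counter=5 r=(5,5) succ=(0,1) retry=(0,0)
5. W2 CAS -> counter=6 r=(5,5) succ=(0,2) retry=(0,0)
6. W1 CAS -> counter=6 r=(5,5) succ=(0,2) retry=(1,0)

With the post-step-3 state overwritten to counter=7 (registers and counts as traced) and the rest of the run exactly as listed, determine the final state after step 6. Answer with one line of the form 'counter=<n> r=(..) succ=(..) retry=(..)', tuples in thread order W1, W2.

state after step 3 := counter=7 r=(5,4) succ=(0,1) retry=(0,0)
4. W2 LOAD -> counter=7 r=(5,7) succ=(0,1) retry=(0,0)
5. W2 CAS -> counter=8 r=(5,7) succ=(0,2) retry=(0,0)
6. W1 CAS -> counter=8 r=(5,7) succ=(0,2) retry=(1,0)

counter=8 r=(5,7) succ=(0,2) retry=(1,0)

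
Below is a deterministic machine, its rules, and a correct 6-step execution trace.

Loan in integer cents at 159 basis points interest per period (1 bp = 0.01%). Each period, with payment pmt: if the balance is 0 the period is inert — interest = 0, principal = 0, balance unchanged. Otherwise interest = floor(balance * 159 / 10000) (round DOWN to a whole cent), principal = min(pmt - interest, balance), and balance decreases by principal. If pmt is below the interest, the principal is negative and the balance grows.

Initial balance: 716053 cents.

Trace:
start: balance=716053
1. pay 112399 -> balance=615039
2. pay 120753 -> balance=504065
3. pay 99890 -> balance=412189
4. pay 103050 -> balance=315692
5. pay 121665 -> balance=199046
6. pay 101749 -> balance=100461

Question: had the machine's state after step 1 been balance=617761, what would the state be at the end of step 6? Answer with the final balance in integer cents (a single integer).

state after step 1 := balance=617761
2. pay 120753 -> balance=506830
3. pay 99890 -> balance=414998
4. pay 103050 -> balance=318546
5. pay 121665 -> balance=201945
6. pay 101749 -> balance=103406

103406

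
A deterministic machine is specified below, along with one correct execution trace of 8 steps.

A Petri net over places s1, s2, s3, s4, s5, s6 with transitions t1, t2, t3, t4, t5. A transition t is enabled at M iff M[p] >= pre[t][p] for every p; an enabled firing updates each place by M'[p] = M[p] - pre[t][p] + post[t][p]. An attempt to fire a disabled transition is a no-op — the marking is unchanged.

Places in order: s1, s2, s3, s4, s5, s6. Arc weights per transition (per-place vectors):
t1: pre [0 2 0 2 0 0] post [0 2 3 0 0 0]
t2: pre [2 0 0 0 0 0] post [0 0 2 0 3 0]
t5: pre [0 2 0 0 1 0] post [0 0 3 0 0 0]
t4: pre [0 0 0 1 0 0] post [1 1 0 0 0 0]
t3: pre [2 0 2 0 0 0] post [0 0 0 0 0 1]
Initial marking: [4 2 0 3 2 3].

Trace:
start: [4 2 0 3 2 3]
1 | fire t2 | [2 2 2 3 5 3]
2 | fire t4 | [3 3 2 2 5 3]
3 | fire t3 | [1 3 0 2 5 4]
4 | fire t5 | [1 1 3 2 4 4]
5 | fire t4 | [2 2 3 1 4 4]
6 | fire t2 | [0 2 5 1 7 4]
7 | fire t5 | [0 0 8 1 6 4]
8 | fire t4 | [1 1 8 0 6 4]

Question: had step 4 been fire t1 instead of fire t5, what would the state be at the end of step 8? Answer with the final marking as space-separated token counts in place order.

(re-executing from step 4 with the substitution; state before step 4: [1 3 0 2 5 4])
4 | fire t1 | [1 3 3 0 5 4]
5 | fire t4 | [1 3 3 0 5 4]
6 | fire t2 | [1 3 3 0 5 4]
7 | fire t5 | [1 1 6 0 4 4]
8 | fire t4 | [1 1 6 0 4 4]

1 1 6 0 4 4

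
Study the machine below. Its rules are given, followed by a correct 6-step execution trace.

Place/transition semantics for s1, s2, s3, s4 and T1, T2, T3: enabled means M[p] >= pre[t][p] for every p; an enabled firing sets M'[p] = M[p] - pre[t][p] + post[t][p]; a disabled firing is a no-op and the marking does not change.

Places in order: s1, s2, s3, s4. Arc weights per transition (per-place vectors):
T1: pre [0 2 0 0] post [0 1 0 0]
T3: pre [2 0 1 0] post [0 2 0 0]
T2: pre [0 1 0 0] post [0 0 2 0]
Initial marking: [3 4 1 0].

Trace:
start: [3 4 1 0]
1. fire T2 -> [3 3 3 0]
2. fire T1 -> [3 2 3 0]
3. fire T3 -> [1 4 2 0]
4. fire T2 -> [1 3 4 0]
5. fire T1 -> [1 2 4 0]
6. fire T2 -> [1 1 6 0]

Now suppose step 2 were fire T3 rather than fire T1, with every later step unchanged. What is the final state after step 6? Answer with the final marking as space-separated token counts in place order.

1 2 6 0

(re-executing from step 2 with the substitution; state before step 2: [3 3 3 0])
2. fire T3 -> [1 5 2 0]
3. fire T3 -> [1 5 2 0]
4. fire T2 -> [1 4 4 0]
5. fire T1 -> [1 3 4 0]
6. fire T2 -> [1 2 6 0]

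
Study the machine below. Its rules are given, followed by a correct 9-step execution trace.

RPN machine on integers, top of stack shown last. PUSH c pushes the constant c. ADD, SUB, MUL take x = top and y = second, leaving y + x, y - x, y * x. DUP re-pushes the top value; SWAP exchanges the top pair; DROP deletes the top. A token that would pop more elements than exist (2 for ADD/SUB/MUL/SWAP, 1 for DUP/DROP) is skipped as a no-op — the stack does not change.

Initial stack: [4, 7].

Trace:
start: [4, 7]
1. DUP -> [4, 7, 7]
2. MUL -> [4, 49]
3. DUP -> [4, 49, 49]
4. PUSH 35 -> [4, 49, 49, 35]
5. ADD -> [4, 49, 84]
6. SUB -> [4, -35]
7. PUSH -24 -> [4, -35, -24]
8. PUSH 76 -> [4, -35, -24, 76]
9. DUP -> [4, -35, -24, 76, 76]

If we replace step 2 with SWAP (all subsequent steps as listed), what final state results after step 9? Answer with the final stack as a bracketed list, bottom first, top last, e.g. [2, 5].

(re-executing from step 2 with the substitution; state before step 2: [4, 7, 7])
2. SWAP -> [4, 7, 7]
3. DUP -> [4, 7, 7, 7]
4. PUSH 35 -> [4, 7, 7, 7, 35]
5. ADD -> [4, 7, 7, 42]
6. SUB -> [4, 7, -35]
7. PUSH -24 -> [4, 7, -35, -24]
8. PUSH 76 -> [4, 7, -35, -24, 76]
9. DUP -> [4, 7, -35, -24, 76, 76]

[4, 7, -35, -24, 76, 76]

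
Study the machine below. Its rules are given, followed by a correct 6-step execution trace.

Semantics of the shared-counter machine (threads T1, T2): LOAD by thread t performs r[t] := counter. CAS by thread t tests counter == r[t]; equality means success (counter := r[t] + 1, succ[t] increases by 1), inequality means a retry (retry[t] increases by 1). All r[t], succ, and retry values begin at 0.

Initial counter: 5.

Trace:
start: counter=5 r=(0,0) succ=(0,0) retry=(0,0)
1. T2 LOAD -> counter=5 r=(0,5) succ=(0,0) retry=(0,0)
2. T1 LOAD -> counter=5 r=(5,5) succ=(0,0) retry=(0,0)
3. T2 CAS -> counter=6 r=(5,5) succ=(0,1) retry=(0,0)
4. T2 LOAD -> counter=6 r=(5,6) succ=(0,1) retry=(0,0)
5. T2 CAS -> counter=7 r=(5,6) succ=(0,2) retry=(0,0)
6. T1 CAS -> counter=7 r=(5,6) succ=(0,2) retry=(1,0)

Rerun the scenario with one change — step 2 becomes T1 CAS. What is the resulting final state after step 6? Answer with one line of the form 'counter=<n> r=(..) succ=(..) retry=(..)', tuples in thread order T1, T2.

(re-executing from step 2 with the substitution; state before step 2: counter=5 r=(0,5) succ=(0,0) retry=(0,0))
2. T1 CAS -> counter=5 r=(0,5) succ=(0,0) retry=(1,0)
3. T2 CAS -> counter=6 r=(0,5) succ=(0,1) retry=(1,0)
4. T2 LOAD -> counter=6 r=(0,6) succ=(0,1) retry=(1,0)
5. T2 CAS -> counter=7 r=(0,6) succ=(0,2) retry=(1,0)
6. T1 CAS -> counter=7 r=(0,6) succ=(0,2) retry=(2,0)

counter=7 r=(0,6) succ=(0,2) retry=(2,0)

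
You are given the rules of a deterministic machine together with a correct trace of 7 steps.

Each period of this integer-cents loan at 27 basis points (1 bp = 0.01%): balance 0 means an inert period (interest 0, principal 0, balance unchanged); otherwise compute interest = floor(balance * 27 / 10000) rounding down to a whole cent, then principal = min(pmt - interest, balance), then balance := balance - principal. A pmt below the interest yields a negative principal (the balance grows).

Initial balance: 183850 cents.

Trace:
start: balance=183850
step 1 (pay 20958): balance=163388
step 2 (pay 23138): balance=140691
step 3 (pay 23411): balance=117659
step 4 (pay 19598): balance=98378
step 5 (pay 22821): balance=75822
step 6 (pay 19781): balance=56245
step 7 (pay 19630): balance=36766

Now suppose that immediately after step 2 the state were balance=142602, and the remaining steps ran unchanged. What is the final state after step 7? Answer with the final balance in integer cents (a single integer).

38704

state after step 2 := balance=142602
step 3 (pay 23411): balance=119576
step 4 (pay 19598): balance=100300
step 5 (pay 22821): balance=77749
step 6 (pay 19781): balance=58177
step 7 (pay 19630): balance=38704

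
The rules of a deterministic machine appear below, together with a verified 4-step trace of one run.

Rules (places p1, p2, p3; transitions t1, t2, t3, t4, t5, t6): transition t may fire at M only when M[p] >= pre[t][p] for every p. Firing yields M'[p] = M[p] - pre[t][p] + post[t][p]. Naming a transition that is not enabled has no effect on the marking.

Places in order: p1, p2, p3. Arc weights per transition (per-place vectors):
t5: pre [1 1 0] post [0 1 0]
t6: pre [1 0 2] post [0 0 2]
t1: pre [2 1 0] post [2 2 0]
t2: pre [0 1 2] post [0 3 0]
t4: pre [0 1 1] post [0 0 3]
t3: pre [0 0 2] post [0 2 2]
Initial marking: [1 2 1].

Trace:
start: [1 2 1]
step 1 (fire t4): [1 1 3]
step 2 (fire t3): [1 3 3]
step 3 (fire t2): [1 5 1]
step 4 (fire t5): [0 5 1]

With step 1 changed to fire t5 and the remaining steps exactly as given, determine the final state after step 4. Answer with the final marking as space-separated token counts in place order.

0 2 1

(re-executing from step 1 with the substitution; state before step 1: [1 2 1])
step 1 (fire t5): [0 2 1]
step 2 (fire t3): [0 2 1]
step 3 (fire t2): [0 2 1]
step 4 (fire t5): [0 2 1]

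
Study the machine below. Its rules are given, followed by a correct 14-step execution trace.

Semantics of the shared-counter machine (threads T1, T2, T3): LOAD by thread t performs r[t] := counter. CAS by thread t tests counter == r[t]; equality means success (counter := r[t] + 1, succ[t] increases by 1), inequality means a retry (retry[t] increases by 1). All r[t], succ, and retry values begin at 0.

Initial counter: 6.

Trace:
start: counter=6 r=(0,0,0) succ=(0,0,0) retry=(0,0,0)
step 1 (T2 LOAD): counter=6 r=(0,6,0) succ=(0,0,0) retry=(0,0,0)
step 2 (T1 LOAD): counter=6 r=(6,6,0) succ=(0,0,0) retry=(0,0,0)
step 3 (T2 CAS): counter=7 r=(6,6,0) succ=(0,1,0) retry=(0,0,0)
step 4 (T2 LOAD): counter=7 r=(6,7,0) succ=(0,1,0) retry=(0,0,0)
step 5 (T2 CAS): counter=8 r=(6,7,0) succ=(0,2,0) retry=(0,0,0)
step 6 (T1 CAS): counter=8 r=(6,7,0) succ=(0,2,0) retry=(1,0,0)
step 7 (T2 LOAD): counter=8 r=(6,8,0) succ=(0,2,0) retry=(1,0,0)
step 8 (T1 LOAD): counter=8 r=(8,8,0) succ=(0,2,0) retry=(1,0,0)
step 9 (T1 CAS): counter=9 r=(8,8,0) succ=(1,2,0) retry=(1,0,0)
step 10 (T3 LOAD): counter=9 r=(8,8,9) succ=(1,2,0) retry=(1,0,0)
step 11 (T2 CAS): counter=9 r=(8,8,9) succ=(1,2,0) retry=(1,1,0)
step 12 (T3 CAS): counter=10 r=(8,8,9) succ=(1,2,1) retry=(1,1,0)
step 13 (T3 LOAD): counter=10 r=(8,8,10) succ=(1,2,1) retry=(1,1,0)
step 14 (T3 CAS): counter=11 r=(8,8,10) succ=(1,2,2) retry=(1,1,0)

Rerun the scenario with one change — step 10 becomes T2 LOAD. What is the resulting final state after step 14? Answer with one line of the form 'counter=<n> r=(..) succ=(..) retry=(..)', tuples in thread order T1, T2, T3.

counter=11 r=(8,9,10) succ=(1,3,1) retry=(1,0,1)

(re-executing from step 10 with the substitution; state before step 10: counter=9 r=(8,8,0) succ=(1,2,0) retry=(1,0,0))
step 10 (T2 LOAD): counter=9 r=(8,9,0) succ=(1,2,0) retry=(1,0,0)
step 11 (T2 CAS): counter=10 r=(8,9,0) succ=(1,3,0) retry=(1,0,0)
step 12 (T3 CAS): counter=10 r=(8,9,0) succ=(1,3,0) retry=(1,0,1)
step 13 (T3 LOAD): counter=10 r=(8,9,10) succ=(1,3,0) retry=(1,0,1)
step 14 (T3 CAS): counter=11 r=(8,9,10) succ=(1,3,1) retry=(1,0,1)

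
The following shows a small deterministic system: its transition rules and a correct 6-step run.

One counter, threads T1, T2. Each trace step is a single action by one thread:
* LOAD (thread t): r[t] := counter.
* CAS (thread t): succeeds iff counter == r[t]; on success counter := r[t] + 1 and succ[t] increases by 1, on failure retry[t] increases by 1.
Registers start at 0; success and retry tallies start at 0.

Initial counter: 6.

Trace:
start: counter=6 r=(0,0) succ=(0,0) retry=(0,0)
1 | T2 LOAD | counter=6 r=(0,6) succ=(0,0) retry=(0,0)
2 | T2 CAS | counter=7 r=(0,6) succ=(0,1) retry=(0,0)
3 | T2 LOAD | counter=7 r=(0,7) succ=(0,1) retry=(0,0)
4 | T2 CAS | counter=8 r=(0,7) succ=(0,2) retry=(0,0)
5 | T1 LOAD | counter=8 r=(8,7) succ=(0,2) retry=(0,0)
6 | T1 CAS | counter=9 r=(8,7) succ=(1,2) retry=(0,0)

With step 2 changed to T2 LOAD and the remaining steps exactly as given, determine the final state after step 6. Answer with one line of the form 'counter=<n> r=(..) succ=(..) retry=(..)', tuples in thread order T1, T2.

counter=8 r=(7,6) succ=(1,1) retry=(0,0)

(re-executing from step 2 with the substitution; state before step 2: counter=6 r=(0,6) succ=(0,0) retry=(0,0))
2 | T2 LOAD | counter=6 r=(0,6) succ=(0,0) retry=(0,0)
3 | T2 LOAD | counter=6 r=(0,6) succ=(0,0) retry=(0,0)
4 | T2 CAS | counter=7 r=(0,6) succ=(0,1) retry=(0,0)
5 | T1 LOAD | counter=7 r=(7,6) succ=(0,1) retry=(0,0)
6 | T1 CAS | counter=8 r=(7,6) succ=(1,1) retry=(0,0)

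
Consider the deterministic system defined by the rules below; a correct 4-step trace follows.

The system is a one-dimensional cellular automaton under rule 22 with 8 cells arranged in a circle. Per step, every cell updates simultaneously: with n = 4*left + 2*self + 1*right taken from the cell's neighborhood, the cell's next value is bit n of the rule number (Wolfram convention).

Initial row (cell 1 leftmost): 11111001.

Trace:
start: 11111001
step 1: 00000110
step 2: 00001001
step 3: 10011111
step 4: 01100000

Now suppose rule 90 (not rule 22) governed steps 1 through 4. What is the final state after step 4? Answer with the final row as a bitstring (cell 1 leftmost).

00000000

(re-executing steps 1..4 under rule 90; state before step 1: 11111001)
step 1: 00001111
step 2: 10011001
step 3: 11111111
step 4: 00000000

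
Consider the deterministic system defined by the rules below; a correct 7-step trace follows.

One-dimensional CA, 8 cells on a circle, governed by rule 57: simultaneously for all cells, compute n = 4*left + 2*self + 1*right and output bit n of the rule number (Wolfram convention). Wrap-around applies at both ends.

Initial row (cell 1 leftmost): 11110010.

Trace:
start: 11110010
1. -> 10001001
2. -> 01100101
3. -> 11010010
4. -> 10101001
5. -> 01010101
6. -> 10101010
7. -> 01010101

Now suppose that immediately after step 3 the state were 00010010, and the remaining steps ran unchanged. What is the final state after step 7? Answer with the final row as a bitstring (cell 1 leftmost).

01001001

state after step 3 := 00010010
4. -> 11001001
5. -> 00100101
6. -> 10010010
7. -> 01001001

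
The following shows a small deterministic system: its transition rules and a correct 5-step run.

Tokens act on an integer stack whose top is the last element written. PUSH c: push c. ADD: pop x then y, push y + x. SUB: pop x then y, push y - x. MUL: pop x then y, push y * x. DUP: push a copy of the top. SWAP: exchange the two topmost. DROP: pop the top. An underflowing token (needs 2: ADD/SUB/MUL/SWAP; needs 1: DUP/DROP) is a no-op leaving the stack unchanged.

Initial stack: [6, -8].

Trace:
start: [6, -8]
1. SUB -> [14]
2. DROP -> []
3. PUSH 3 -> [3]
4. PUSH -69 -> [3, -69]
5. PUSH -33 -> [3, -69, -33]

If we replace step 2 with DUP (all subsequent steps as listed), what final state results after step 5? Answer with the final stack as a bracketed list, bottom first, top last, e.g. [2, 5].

[14, 14, 3, -69, -33]

(re-executing from step 2 with the substitution; state before step 2: [14])
2. DUP -> [14, 14]
3. PUSH 3 -> [14, 14, 3]
4. PUSH -69 -> [14, 14, 3, -69]
5. PUSH -33 -> [14, 14, 3, -69, -33]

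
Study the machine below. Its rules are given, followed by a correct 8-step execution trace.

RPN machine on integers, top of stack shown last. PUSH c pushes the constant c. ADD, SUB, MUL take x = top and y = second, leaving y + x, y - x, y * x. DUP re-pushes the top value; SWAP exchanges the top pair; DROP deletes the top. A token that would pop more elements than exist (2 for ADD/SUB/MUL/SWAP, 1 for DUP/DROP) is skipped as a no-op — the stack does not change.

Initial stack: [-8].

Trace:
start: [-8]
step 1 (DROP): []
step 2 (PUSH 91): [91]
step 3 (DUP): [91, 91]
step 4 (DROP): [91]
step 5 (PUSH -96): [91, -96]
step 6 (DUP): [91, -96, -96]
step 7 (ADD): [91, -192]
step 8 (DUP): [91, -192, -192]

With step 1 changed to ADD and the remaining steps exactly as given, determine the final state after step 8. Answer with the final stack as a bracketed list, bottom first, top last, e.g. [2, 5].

(re-executing from step 1 with the substitution; state before step 1: [-8])
step 1 (ADD): [-8]
step 2 (PUSH 91): [-8, 91]
step 3 (DUP): [-8, 91, 91]
step 4 (DROP): [-8, 91]
step 5 (PUSH -96): [-8, 91, -96]
step 6 (DUP): [-8, 91, -96, -96]
step 7 (ADD): [-8, 91, -192]
step 8 (DUP): [-8, 91, -192, -192]

[-8, 91, -192, -192]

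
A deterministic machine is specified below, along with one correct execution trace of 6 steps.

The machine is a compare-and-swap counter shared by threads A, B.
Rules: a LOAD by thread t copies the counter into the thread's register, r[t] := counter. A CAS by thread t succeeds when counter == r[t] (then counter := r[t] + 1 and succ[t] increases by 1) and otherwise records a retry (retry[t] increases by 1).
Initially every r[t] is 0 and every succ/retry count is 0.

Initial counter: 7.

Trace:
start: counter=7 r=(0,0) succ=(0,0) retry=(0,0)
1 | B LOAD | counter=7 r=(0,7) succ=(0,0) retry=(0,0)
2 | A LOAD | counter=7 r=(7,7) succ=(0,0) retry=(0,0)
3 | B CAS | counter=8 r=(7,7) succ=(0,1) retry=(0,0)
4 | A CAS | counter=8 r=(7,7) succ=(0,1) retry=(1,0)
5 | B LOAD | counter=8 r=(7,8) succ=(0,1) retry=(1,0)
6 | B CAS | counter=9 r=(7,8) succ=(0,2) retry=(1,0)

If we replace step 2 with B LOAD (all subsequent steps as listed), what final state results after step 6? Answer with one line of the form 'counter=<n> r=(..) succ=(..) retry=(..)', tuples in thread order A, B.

(re-executing from step 2 with the substitution; state before step 2: counter=7 r=(0,7) succ=(0,0) retry=(0,0))
2 | B LOAD | counter=7 r=(0,7) succ=(0,0) retry=(0,0)
3 | B CAS | counter=8 r=(0,7) succ=(0,1) retry=(0,0)
4 | A CAS | counter=8 r=(0,7) succ=(0,1) retry=(1,0)
5 | B LOAD | counter=8 r=(0,8) succ=(0,1) retry=(1,0)
6 | B CAS | counter=9 r=(0,8) succ=(0,2) retry=(1,0)

counter=9 r=(0,8) succ=(0,2) retry=(1,0)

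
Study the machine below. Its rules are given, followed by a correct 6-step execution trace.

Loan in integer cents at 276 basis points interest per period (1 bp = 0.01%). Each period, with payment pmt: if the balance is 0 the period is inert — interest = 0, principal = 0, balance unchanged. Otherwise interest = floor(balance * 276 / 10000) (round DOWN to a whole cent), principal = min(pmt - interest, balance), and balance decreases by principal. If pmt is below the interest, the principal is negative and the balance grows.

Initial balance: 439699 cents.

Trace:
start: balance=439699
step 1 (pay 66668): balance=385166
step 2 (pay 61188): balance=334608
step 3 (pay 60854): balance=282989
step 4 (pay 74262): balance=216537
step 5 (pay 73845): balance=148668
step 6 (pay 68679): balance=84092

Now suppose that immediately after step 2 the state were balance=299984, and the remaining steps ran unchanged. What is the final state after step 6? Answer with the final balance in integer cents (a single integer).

45484

state after step 2 := balance=299984
step 3 (pay 60854): balance=247409
step 4 (pay 74262): balance=179975
step 5 (pay 73845): balance=111097
step 6 (pay 68679): balance=45484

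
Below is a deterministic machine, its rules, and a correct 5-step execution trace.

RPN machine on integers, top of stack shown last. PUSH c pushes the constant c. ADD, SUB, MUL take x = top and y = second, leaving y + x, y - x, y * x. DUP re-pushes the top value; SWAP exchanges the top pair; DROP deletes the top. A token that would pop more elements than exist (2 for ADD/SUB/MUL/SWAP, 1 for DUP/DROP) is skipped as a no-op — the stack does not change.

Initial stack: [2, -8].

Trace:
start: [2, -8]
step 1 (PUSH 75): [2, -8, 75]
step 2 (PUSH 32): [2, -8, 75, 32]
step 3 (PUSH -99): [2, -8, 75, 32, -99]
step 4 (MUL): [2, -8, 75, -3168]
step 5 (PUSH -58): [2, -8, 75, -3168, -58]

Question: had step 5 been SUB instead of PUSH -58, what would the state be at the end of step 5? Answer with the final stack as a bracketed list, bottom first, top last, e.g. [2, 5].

(re-executing from step 5 with the substitution; state before step 5: [2, -8, 75, -3168])
step 5 (SUB): [2, -8, 3243]

[2, -8, 3243]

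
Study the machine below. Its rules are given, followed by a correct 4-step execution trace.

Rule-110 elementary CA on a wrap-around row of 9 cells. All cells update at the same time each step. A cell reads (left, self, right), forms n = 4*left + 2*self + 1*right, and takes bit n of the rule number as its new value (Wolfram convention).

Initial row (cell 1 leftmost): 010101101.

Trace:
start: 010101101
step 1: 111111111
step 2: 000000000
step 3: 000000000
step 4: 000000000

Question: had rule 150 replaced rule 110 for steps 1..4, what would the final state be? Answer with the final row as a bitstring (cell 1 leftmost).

(re-executing steps 1..4 under rule 150; state before step 1: 010101101)
step 1: 010100001
step 2: 010110011
step 3: 010001100
step 4: 111010010

111010010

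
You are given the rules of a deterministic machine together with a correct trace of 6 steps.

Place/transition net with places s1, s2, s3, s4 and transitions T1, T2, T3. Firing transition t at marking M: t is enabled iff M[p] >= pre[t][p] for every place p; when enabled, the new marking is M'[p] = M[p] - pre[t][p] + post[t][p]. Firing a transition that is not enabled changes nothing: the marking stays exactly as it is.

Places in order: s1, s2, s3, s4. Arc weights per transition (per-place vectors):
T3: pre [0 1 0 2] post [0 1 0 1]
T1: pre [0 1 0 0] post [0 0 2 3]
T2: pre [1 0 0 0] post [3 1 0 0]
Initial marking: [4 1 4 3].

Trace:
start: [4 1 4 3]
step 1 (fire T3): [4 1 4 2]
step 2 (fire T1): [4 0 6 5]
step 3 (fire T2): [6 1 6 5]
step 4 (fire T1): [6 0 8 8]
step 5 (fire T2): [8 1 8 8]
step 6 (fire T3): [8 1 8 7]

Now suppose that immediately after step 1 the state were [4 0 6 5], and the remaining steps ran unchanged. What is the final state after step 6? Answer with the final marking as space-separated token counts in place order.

8 1 8 7

state after step 1 := [4 0 6 5]
step 2 (fire T1): [4 0 6 5]
step 3 (fire T2): [6 1 6 5]
step 4 (fire T1): [6 0 8 8]
step 5 (fire T2): [8 1 8 8]
step 6 (fire T3): [8 1 8 7]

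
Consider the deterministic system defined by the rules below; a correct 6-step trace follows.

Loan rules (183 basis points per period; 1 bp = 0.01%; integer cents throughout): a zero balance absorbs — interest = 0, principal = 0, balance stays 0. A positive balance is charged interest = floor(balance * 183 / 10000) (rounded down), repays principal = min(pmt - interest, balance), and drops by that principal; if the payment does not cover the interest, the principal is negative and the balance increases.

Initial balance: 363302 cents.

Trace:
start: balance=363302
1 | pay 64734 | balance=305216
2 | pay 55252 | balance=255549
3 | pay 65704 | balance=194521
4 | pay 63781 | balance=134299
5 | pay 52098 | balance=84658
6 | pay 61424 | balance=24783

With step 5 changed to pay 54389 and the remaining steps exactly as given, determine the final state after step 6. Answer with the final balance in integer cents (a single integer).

22450

(re-executing from step 5 with the substitution; state before step 5: balance=134299)
5 | pay 54389 | balance=82367
6 | pay 61424 | balance=22450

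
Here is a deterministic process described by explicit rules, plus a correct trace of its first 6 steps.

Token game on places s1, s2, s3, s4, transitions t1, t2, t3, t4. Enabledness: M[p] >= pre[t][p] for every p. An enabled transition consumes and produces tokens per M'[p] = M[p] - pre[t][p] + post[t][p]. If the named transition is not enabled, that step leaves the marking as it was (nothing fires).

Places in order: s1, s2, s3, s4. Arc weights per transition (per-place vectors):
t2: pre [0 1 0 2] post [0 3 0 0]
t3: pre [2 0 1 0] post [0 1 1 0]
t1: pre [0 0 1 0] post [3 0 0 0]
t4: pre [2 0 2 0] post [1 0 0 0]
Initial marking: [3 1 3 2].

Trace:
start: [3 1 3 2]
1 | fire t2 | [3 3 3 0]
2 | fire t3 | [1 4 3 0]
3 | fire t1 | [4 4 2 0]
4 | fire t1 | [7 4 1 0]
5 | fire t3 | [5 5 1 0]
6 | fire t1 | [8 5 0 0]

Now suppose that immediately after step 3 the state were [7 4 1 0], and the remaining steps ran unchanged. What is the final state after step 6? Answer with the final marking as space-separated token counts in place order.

state after step 3 := [7 4 1 0]
4 | fire t1 | [10 4 0 0]
5 | fire t3 | [10 4 0 0]
6 | fire t1 | [10 4 0 0]

10 4 0 0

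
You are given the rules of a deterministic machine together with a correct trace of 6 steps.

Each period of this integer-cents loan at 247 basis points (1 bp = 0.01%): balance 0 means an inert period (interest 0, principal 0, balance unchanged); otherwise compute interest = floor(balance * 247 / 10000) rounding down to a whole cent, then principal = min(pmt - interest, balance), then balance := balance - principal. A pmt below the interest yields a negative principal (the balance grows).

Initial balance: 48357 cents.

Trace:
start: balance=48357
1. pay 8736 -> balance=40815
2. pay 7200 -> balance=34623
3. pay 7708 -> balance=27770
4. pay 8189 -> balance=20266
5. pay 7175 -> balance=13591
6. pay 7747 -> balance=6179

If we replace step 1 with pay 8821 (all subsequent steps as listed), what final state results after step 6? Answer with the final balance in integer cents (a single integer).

(re-executing from step 1 with the substitution; state before step 1: balance=48357)
1. pay 8821 -> balance=40730
2. pay 7200 -> balance=34536
3. pay 7708 -> balance=27681
4. pay 8189 -> balance=20175
5. pay 7175 -> balance=13498
6. pay 7747 -> balance=6084

6084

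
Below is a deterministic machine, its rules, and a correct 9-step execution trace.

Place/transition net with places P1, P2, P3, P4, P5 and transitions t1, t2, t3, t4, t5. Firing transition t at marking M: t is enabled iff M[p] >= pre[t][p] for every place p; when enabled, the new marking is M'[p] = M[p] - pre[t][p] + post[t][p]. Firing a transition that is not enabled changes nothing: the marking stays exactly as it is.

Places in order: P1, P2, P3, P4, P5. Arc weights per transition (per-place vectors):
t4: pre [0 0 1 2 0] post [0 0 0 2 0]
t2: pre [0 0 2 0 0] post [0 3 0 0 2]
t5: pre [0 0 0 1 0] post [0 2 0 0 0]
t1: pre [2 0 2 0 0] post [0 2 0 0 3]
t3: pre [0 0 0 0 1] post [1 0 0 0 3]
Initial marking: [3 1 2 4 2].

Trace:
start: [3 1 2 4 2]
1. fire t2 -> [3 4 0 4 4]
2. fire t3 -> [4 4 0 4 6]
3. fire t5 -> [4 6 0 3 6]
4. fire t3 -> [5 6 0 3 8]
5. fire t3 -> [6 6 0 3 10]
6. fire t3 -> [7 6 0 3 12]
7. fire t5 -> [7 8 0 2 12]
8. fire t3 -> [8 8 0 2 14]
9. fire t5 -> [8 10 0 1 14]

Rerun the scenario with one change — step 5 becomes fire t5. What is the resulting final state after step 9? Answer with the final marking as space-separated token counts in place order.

7 12 0 0 12

(re-executing from step 5 with the substitution; state before step 5: [5 6 0 3 8])
5. fire t5 -> [5 8 0 2 8]
6. fire t3 -> [6 8 0 2 10]
7. fire t5 -> [6 10 0 1 10]
8. fire t3 -> [7 10 0 1 12]
9. fire t5 -> [7 12 0 0 12]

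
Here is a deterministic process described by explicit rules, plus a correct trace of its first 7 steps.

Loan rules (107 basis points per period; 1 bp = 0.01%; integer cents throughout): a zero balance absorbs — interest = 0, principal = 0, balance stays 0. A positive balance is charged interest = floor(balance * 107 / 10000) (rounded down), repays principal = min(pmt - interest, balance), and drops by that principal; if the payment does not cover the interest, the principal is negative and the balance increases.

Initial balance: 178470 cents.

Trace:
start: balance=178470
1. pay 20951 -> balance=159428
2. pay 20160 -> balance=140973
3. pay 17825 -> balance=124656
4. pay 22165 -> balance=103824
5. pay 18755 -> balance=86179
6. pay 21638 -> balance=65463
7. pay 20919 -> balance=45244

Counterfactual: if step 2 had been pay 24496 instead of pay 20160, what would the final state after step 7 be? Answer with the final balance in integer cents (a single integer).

40672

(re-executing from step 2 with the substitution; state before step 2: balance=159428)
2. pay 24496 -> balance=136637
3. pay 17825 -> balance=120274
4. pay 22165 -> balance=99395
5. pay 18755 -> balance=81703
6. pay 21638 -> balance=60939
7. pay 20919 -> balance=40672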